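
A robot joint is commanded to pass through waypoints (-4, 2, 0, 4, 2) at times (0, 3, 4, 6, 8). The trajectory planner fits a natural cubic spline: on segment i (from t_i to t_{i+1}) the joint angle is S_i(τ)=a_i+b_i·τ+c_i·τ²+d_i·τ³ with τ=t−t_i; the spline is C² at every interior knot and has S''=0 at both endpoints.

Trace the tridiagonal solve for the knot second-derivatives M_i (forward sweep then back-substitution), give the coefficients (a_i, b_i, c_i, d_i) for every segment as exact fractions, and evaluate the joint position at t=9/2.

  seg 0: a=-4 b=665/172 c=0 d=-107/516
  seg 1: a=2 b=-149/86 c=-321/172 d=275/172
  seg 2: a=0 b=-115/172 c=126/43 d=-549/688
  seg 3: a=4 b=127/86 c=-639/344 d=213/688
S(9/2) = 1643/5504

Δ: Δ0=2, Δ1=-2, Δ2=2, Δ3=-1
row 1: diag=8, rhs=-24; c'=1/8, d'=-3
row 2: denom=6−1·1/8=47/8; d'=(24−1·-3)/(47/8)=216/47
row 3: denom=8−2·16/47=344/47; d'=(-18−2·216/47)/(344/47)=-639/172
back: M3=-639/172
back: M2=216/47−16/47·-639/172=252/43
back: M1=-3−1/8·252/43=-321/86
M: M0=0, M1=-321/86, M2=252/43, M3=-639/172, M4=0
seg 0: a=-4, c=M0/2=0, d=(M1−M0)/(6·3)=-107/516, b=Δ0−h0·(2M0+M1)/6=665/172
seg 1: a=2, c=M1/2=-321/172, d=(M2−M1)/(6·1)=275/172, b=Δ1−h1·(2M1+M2)/6=-149/86
seg 2: a=0, c=M2/2=126/43, d=(M3−M2)/(6·2)=-549/688, b=Δ2−h2·(2M2+M3)/6=-115/172
seg 3: a=4, c=M3/2=-639/344, d=(M4−M3)/(6·2)=213/688, b=Δ3−h3·(2M3+M4)/6=127/86
t_q=9/2 → seg 2, τ=1/2; S=0+-115/172·τ+126/43·τ²+-549/688·τ³=1643/5504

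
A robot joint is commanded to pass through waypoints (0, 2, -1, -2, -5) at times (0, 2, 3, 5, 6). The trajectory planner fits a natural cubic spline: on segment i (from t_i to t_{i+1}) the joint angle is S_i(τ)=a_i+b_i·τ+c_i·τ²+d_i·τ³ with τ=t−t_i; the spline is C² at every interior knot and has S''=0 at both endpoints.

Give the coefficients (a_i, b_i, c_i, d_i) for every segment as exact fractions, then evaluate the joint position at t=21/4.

  seg 0: a=0 b=241/93 c=0 d=-37/93
  seg 1: a=2 b=-203/93 c=-74/31 d=146/93
  seg 2: a=-1 b=-209/93 c=72/31 d=-539/744
  seg 3: a=-2 b=-307/186 c=-251/124 d=251/372
S(21/4) = -20067/7936

Δ: Δ0=1, Δ1=-3, Δ2=-1/2, Δ3=-3
row 1: diag=6, rhs=-24; c'=1/6, d'=-4
row 2: denom=6−1·1/6=35/6; d'=(15−1·-4)/(35/6)=114/35
row 3: denom=6−2·12/35=186/35; d'=(-15−2·114/35)/(186/35)=-251/62
back: M3=-251/62
back: M2=114/35−12/35·-251/62=144/31
back: M1=-4−1/6·144/31=-148/31
M: M0=0, M1=-148/31, M2=144/31, M3=-251/62, M4=0
seg 0: a=0, c=M0/2=0, d=(M1−M0)/(6·2)=-37/93, b=Δ0−h0·(2M0+M1)/6=241/93
seg 1: a=2, c=M1/2=-74/31, d=(M2−M1)/(6·1)=146/93, b=Δ1−h1·(2M1+M2)/6=-203/93
seg 2: a=-1, c=M2/2=72/31, d=(M3−M2)/(6·2)=-539/744, b=Δ2−h2·(2M2+M3)/6=-209/93
seg 3: a=-2, c=M3/2=-251/124, d=(M4−M3)/(6·1)=251/372, b=Δ3−h3·(2M3+M4)/6=-307/186
t_q=21/4 → seg 3, τ=1/4; S=-2+-307/186·τ+-251/124·τ²+251/372·τ³=-20067/7936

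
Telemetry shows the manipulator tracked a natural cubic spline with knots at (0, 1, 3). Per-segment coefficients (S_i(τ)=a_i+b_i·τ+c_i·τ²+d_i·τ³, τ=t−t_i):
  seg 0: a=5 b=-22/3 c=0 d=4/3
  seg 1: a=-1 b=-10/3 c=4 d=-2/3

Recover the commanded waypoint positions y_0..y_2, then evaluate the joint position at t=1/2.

y_0=5 y_1=-1 y_2=3
S(1/2) = 3/2

y_0 = S_0(0) = a_0 = 5
y_1 = S_1(0) = a_1 = -1
y_2 = S_1(2) = 3
t_q=1/2 is in segment 0 (τ=1/2); S_0(τ)=3/2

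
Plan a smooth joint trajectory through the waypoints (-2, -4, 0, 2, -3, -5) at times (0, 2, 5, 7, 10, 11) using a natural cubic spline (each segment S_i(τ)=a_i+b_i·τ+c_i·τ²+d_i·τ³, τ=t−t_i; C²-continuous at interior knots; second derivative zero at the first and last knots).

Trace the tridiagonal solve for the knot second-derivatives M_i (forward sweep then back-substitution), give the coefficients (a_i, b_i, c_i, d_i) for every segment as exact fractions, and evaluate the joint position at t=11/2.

  seg 0: a=-2 b=-9203/6141 c=0 d=1531/12282
  seg 1: a=-4 b=-17/6141 c=1531/2047 d=-1858/18423
  seg 2: a=0 b=10819/6141 c=-327/2047 d=-679/6141
  seg 3: a=2 b=-1253/6141 c=-1685/2047 d=229/2047
  seg 4: a=-3 b=-13034/6141 c=376/2047 d=-376/6141
S(11/2) = 13545/16376

Δ: Δ0=-1, Δ1=4/3, Δ2=1, Δ3=-5/3, Δ4=-2
row 1: diag=10, rhs=14; c'=3/10, d'=7/5
row 2: denom=10−3·3/10=91/10; d'=(-2−3·7/5)/(91/10)=-62/91
row 3: denom=10−2·20/91=870/91; d'=(-16−2·-62/91)/(870/91)=-222/145
row 4: denom=8−3·91/290=2047/290; d'=(-2−3·-222/145)/(2047/290)=752/2047
back: M4=752/2047
back: M3=-222/145−91/290·752/2047=-3370/2047
back: M2=-62/91−20/91·-3370/2047=-654/2047
back: M1=7/5−3/10·-654/2047=3062/2047
M: M0=0, M1=3062/2047, M2=-654/2047, M3=-3370/2047, M4=752/2047, M5=0
seg 0: a=-2, c=M0/2=0, d=(M1−M0)/(6·2)=1531/12282, b=Δ0−h0·(2M0+M1)/6=-9203/6141
seg 1: a=-4, c=M1/2=1531/2047, d=(M2−M1)/(6·3)=-1858/18423, b=Δ1−h1·(2M1+M2)/6=-17/6141
seg 2: a=0, c=M2/2=-327/2047, d=(M3−M2)/(6·2)=-679/6141, b=Δ2−h2·(2M2+M3)/6=10819/6141
seg 3: a=2, c=M3/2=-1685/2047, d=(M4−M3)/(6·3)=229/2047, b=Δ3−h3·(2M3+M4)/6=-1253/6141
seg 4: a=-3, c=M4/2=376/2047, d=(M5−M4)/(6·1)=-376/6141, b=Δ4−h4·(2M4+M5)/6=-13034/6141
t_q=11/2 → seg 2, τ=1/2; S=0+10819/6141·τ+-327/2047·τ²+-679/6141·τ³=13545/16376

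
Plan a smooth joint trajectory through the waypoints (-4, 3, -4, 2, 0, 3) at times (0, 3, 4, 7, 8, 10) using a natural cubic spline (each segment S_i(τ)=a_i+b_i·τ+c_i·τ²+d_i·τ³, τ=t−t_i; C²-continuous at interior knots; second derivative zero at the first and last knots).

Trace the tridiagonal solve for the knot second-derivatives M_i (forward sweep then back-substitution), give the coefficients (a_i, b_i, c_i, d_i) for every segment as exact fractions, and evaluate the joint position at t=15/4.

Δ: Δ0=7/3, Δ1=-7, Δ2=2, Δ3=-2, Δ4=3/2
row 1: diag=8, rhs=-56; c'=1/8, d'=-7
row 2: denom=8−1·1/8=63/8; d'=(54−1·-7)/(63/8)=488/63
row 3: denom=8−3·8/21=48/7; d'=(-24−3·488/63)/(48/7)=-62/9
row 4: denom=6−1·7/48=281/48; d'=(21−1·-62/9)/(281/48)=4016/843
back: M4=4016/843
back: M3=-62/9−7/48·4016/843=-2131/281
back: M2=488/63−8/21·-2131/281=26896/2529
back: M1=-7−1/8·26896/2529=-21065/2529
M: M0=0, M1=-21065/2529, M2=26896/2529, M3=-2131/281, M4=4016/843, M5=0
seg 0: a=-4, c=M0/2=0, d=(M1−M0)/(6·3)=-21065/45522, b=Δ0−h0·(2M0+M1)/6=32867/5058
seg 1: a=3, c=M1/2=-21065/5058, d=(M2−M1)/(6·1)=5329/1686, b=Δ1−h1·(2M1+M2)/6=-15164/2529
seg 2: a=-4, c=M2/2=13448/2529, d=(M3−M2)/(6·3)=-46075/45522, b=Δ2−h2·(2M2+M3)/6=-24497/5058
seg 3: a=2, c=M3/2=-2131/562, d=(M4−M3)/(6·1)=10409/5058, b=Δ3−h3·(2M3+M4)/6=-673/2529
seg 4: a=0, c=M4/2=2008/843, d=(M5−M4)/(6·2)=-1004/2529, b=Δ4−h4·(2M4+M5)/6=-8477/5058
t_q=15/4 → seg 1, τ=3/4; S=3+-15164/2529·τ+-21065/5058·τ²+5329/1686·τ³=-270433/107904

  seg 0: a=-4 b=32867/5058 c=0 d=-21065/45522
  seg 1: a=3 b=-15164/2529 c=-21065/5058 d=5329/1686
  seg 2: a=-4 b=-24497/5058 c=13448/2529 d=-46075/45522
  seg 3: a=2 b=-673/2529 c=-2131/562 d=10409/5058
  seg 4: a=0 b=-8477/5058 c=2008/843 d=-1004/2529
S(15/4) = -270433/107904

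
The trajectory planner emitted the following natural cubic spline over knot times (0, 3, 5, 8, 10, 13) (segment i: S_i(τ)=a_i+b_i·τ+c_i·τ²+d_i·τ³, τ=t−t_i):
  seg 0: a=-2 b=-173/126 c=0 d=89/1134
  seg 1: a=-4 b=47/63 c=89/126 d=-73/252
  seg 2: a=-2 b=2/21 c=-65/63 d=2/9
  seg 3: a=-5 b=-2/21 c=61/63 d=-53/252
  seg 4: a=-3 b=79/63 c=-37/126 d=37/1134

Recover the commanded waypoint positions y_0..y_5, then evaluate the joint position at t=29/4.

y_0=-2 y_1=-4 y_2=-2 y_3=-5 y_4=-3 y_5=-1
S(29/4) = -1003/224

y_0 = S_0(0) = a_0 = -2
y_1 = S_1(0) = a_1 = -4
y_2 = S_2(0) = a_2 = -2
y_3 = S_3(0) = a_3 = -5
y_4 = S_4(0) = a_4 = -3
y_5 = S_4(3) = -1
t_q=29/4 is in segment 2 (τ=9/4); S_2(τ)=-1003/224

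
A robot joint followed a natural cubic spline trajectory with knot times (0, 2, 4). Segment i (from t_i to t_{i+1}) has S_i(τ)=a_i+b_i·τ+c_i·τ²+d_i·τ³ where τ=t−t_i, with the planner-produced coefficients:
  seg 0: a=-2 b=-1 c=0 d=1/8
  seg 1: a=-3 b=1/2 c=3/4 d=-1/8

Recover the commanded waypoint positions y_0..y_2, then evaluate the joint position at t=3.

y_0=-2 y_1=-3 y_2=0
S(3) = -15/8

y_0 = S_0(0) = a_0 = -2
y_1 = S_1(0) = a_1 = -3
y_2 = S_1(2) = 0
t_q=3 is in segment 1 (τ=1); S_1(τ)=-15/8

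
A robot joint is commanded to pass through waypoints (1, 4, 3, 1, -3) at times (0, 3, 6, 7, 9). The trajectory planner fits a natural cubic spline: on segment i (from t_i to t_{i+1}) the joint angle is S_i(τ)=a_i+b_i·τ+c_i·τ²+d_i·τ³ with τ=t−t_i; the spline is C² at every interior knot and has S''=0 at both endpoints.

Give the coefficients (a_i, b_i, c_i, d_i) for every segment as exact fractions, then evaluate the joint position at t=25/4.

  seg 0: a=1 b=304/255 c=0 d=-49/2295
  seg 1: a=4 b=157/255 c=-49/255 d=-19/459
  seg 2: a=3 b=-422/255 c=-48/85 d=56/255
  seg 3: a=1 b=-542/255 c=8/85 d=-4/255
S(25/4) = 1737/680

Δ: Δ0=1, Δ1=-1/3, Δ2=-2, Δ3=-2
row 1: diag=12, rhs=-8; c'=1/4, d'=-2/3
row 2: denom=8−3·1/4=29/4; d'=(-10−3·-2/3)/(29/4)=-32/29
row 3: denom=6−1·4/29=170/29; d'=(0−1·-32/29)/(170/29)=16/85
back: M3=16/85
back: M2=-32/29−4/29·16/85=-96/85
back: M1=-2/3−1/4·-96/85=-98/255
M: M0=0, M1=-98/255, M2=-96/85, M3=16/85, M4=0
seg 0: a=1, c=M0/2=0, d=(M1−M0)/(6·3)=-49/2295, b=Δ0−h0·(2M0+M1)/6=304/255
seg 1: a=4, c=M1/2=-49/255, d=(M2−M1)/(6·3)=-19/459, b=Δ1−h1·(2M1+M2)/6=157/255
seg 2: a=3, c=M2/2=-48/85, d=(M3−M2)/(6·1)=56/255, b=Δ2−h2·(2M2+M3)/6=-422/255
seg 3: a=1, c=M3/2=8/85, d=(M4−M3)/(6·2)=-4/255, b=Δ3−h3·(2M3+M4)/6=-542/255
t_q=25/4 → seg 2, τ=1/4; S=3+-422/255·τ+-48/85·τ²+56/255·τ³=1737/680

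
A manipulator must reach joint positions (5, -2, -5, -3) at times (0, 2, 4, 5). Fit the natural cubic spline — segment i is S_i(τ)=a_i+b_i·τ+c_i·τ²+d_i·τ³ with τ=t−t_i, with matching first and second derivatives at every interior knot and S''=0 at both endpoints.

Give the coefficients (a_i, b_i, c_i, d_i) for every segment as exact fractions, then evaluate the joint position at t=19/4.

  seg 0: a=5 b=-41/11 c=0 d=5/88
  seg 1: a=-2 b=-67/22 c=15/44 d=19/88
  seg 2: a=-5 b=10/11 c=18/11 d=-6/11
S(19/4) = -1277/352

Δ: Δ0=-7/2, Δ1=-3/2, Δ2=2
row 1: diag=8, rhs=12; c'=1/4, d'=3/2
row 2: denom=6−2·1/4=11/2; d'=(21−2·3/2)/(11/2)=36/11
back: M2=36/11
back: M1=3/2−1/4·36/11=15/22
M: M0=0, M1=15/22, M2=36/11, M3=0
seg 0: a=5, c=M0/2=0, d=(M1−M0)/(6·2)=5/88, b=Δ0−h0·(2M0+M1)/6=-41/11
seg 1: a=-2, c=M1/2=15/44, d=(M2−M1)/(6·2)=19/88, b=Δ1−h1·(2M1+M2)/6=-67/22
seg 2: a=-5, c=M2/2=18/11, d=(M3−M2)/(6·1)=-6/11, b=Δ2−h2·(2M2+M3)/6=10/11
t_q=19/4 → seg 2, τ=3/4; S=-5+10/11·τ+18/11·τ²+-6/11·τ³=-1277/352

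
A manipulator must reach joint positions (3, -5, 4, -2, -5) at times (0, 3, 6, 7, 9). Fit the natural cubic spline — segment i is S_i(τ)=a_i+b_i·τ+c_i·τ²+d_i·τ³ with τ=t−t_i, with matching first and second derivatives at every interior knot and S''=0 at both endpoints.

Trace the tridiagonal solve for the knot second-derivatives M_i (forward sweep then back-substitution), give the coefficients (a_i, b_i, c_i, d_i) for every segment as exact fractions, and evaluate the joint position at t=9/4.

  seg 0: a=3 b=-5371/1020 c=0 d=2651/9180
  seg 1: a=-5 b=1291/510 c=2651/1020 d=-1495/1836
  seg 2: a=4 b=-3937/1020 c=-402/85 d=2641/1020
  seg 3: a=-2 b=-2831/510 c=1033/340 d=-1033/2040
S(9/4) = -120951/21760

Δ: Δ0=-8/3, Δ1=3, Δ2=-6, Δ3=-3/2
row 1: diag=12, rhs=34; c'=1/4, d'=17/6
row 2: denom=8−3·1/4=29/4; d'=(-54−3·17/6)/(29/4)=-250/29
row 3: denom=6−1·4/29=170/29; d'=(27−1·-250/29)/(170/29)=1033/170
back: M3=1033/170
back: M2=-250/29−4/29·1033/170=-804/85
back: M1=17/6−1/4·-804/85=2651/510
M: M0=0, M1=2651/510, M2=-804/85, M3=1033/170, M4=0
seg 0: a=3, c=M0/2=0, d=(M1−M0)/(6·3)=2651/9180, b=Δ0−h0·(2M0+M1)/6=-5371/1020
seg 1: a=-5, c=M1/2=2651/1020, d=(M2−M1)/(6·3)=-1495/1836, b=Δ1−h1·(2M1+M2)/6=1291/510
seg 2: a=4, c=M2/2=-402/85, d=(M3−M2)/(6·1)=2641/1020, b=Δ2−h2·(2M2+M3)/6=-3937/1020
seg 3: a=-2, c=M3/2=1033/340, d=(M4−M3)/(6·2)=-1033/2040, b=Δ3−h3·(2M3+M4)/6=-2831/510
t_q=9/4 → seg 0, τ=9/4; S=3+-5371/1020·τ+0·τ²+2651/9180·τ³=-120951/21760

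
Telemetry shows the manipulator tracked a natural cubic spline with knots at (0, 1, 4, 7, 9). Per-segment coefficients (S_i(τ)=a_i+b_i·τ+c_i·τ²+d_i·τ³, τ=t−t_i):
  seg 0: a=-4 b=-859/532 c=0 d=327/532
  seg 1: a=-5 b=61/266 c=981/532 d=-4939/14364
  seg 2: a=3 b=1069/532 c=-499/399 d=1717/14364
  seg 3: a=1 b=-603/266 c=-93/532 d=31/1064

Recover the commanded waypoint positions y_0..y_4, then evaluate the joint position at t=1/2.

y_0=-4 y_1=-5 y_2=3 y_3=1 y_4=-4
S(1/2) = -20133/4256

y_0 = S_0(0) = a_0 = -4
y_1 = S_1(0) = a_1 = -5
y_2 = S_2(0) = a_2 = 3
y_3 = S_3(0) = a_3 = 1
y_4 = S_3(2) = -4
t_q=1/2 is in segment 0 (τ=1/2); S_0(τ)=-20133/4256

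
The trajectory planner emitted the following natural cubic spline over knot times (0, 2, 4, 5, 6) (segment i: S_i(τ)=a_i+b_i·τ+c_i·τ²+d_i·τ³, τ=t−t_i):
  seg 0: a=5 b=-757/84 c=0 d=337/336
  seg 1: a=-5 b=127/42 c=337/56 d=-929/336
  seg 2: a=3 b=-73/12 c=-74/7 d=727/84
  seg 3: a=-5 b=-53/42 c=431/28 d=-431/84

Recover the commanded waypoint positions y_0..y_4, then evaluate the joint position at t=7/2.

y_0=5 y_1=-5 y_2=3 y_3=-5 y_4=4
S(7/2) = 3355/896

y_0 = S_0(0) = a_0 = 5
y_1 = S_1(0) = a_1 = -5
y_2 = S_2(0) = a_2 = 3
y_3 = S_3(0) = a_3 = -5
y_4 = S_3(1) = 4
t_q=7/2 is in segment 1 (τ=3/2); S_1(τ)=3355/896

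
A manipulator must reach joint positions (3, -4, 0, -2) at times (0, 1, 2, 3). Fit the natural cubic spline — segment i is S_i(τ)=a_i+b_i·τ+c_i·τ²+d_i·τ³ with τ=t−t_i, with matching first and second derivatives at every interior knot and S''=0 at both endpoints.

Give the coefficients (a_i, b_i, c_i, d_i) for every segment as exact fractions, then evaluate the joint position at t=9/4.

  seg 0: a=3 b=-31/3 c=0 d=10/3
  seg 1: a=-4 b=-1/3 c=10 d=-17/3
  seg 2: a=0 b=8/3 c=-7 d=7/3
S(9/4) = 17/64

Δ: Δ0=-7, Δ1=4, Δ2=-2
row 1: diag=4, rhs=66; c'=1/4, d'=33/2
row 2: denom=4−1·1/4=15/4; d'=(-36−1·33/2)/(15/4)=-14
back: M2=-14
back: M1=33/2−1/4·-14=20
M: M0=0, M1=20, M2=-14, M3=0
seg 0: a=3, c=M0/2=0, d=(M1−M0)/(6·1)=10/3, b=Δ0−h0·(2M0+M1)/6=-31/3
seg 1: a=-4, c=M1/2=10, d=(M2−M1)/(6·1)=-17/3, b=Δ1−h1·(2M1+M2)/6=-1/3
seg 2: a=0, c=M2/2=-7, d=(M3−M2)/(6·1)=7/3, b=Δ2−h2·(2M2+M3)/6=8/3
t_q=9/4 → seg 2, τ=1/4; S=0+8/3·τ+-7·τ²+7/3·τ³=17/64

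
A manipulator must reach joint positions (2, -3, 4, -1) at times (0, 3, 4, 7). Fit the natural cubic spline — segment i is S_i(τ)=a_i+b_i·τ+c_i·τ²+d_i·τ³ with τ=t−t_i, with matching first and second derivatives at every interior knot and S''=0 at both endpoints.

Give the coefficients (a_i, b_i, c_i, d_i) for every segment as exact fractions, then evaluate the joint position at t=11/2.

Δ: Δ0=-5/3, Δ1=7, Δ2=-5/3
row 1: diag=8, rhs=52; c'=1/8, d'=13/2
row 2: denom=8−1·1/8=63/8; d'=(-52−1·13/2)/(63/8)=-52/7
back: M2=-52/7
back: M1=13/2−1/8·-52/7=52/7
M: M0=0, M1=52/7, M2=-52/7, M3=0
seg 0: a=2, c=M0/2=0, d=(M1−M0)/(6·3)=26/63, b=Δ0−h0·(2M0+M1)/6=-113/21
seg 1: a=-3, c=M1/2=26/7, d=(M2−M1)/(6·1)=-52/21, b=Δ1−h1·(2M1+M2)/6=121/21
seg 2: a=4, c=M2/2=-26/7, d=(M3−M2)/(6·3)=26/63, b=Δ2−h2·(2M2+M3)/6=121/21
t_q=11/2 → seg 2, τ=3/2; S=4+121/21·τ+-26/7·τ²+26/63·τ³=159/28

  seg 0: a=2 b=-113/21 c=0 d=26/63
  seg 1: a=-3 b=121/21 c=26/7 d=-52/21
  seg 2: a=4 b=121/21 c=-26/7 d=26/63
S(11/2) = 159/28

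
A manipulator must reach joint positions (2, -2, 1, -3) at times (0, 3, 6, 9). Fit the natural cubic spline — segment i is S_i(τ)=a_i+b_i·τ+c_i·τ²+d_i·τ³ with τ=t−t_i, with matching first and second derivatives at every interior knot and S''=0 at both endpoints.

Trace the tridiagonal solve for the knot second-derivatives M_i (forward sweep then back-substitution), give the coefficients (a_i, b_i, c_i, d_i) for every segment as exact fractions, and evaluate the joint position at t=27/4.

Δ: Δ0=-4/3, Δ1=1, Δ2=-4/3
row 1: diag=12, rhs=14; c'=1/4, d'=7/6
row 2: denom=12−3·1/4=45/4; d'=(-14−3·7/6)/(45/4)=-14/9
back: M2=-14/9
back: M1=7/6−1/4·-14/9=14/9
M: M0=0, M1=14/9, M2=-14/9, M3=0
seg 0: a=2, c=M0/2=0, d=(M1−M0)/(6·3)=7/81, b=Δ0−h0·(2M0+M1)/6=-19/9
seg 1: a=-2, c=M1/2=7/9, d=(M2−M1)/(6·3)=-14/81, b=Δ1−h1·(2M1+M2)/6=2/9
seg 2: a=1, c=M2/2=-7/9, d=(M3−M2)/(6·3)=7/81, b=Δ2−h2·(2M2+M3)/6=2/9
t_q=27/4 → seg 2, τ=3/4; S=1+2/9·τ+-7/9·τ²+7/81·τ³=49/64

  seg 0: a=2 b=-19/9 c=0 d=7/81
  seg 1: a=-2 b=2/9 c=7/9 d=-14/81
  seg 2: a=1 b=2/9 c=-7/9 d=7/81
S(27/4) = 49/64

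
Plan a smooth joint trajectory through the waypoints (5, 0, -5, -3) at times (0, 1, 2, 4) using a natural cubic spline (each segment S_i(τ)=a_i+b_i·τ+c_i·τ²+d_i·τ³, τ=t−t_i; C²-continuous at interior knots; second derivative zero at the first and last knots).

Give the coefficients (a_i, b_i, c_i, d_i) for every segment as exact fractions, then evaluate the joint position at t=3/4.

Δ: Δ0=-5, Δ1=-5, Δ2=1
row 1: diag=4, rhs=0; c'=1/4, d'=0
row 2: denom=6−1·1/4=23/4; d'=(36−1·0)/(23/4)=144/23
back: M2=144/23
back: M1=0−1/4·144/23=-36/23
M: M0=0, M1=-36/23, M2=144/23, M3=0
seg 0: a=5, c=M0/2=0, d=(M1−M0)/(6·1)=-6/23, b=Δ0−h0·(2M0+M1)/6=-109/23
seg 1: a=0, c=M1/2=-18/23, d=(M2−M1)/(6·1)=30/23, b=Δ1−h1·(2M1+M2)/6=-127/23
seg 2: a=-5, c=M2/2=72/23, d=(M3−M2)/(6·2)=-12/23, b=Δ2−h2·(2M2+M3)/6=-73/23
t_q=3/4 → seg 0, τ=3/4; S=5+-109/23·τ+0·τ²+-6/23·τ³=983/736

  seg 0: a=5 b=-109/23 c=0 d=-6/23
  seg 1: a=0 b=-127/23 c=-18/23 d=30/23
  seg 2: a=-5 b=-73/23 c=72/23 d=-12/23
S(3/4) = 983/736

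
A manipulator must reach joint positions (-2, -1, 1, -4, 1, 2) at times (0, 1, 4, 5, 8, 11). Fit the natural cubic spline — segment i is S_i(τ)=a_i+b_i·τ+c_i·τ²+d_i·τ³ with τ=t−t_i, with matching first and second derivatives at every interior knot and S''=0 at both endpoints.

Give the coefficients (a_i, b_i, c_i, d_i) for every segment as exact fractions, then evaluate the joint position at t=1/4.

  seg 0: a=-2 b=354/521 c=0 d=167/521
  seg 1: a=-1 b=855/521 c=501/521 d=-6032/14067
  seg 2: a=1 b=-2171/521 c=-4529/1563 d=3227/1563
  seg 3: a=-4 b=-5890/1563 c=5152/1563 d=-6961/14067
  seg 4: a=1 b=4139/1563 c=-603/521 d=67/521
S(1/4) = -60857/33344

Δ: Δ0=1, Δ1=2/3, Δ2=-5, Δ3=5/3, Δ4=1/3
row 1: diag=8, rhs=-2; c'=3/8, d'=-1/4
row 2: denom=8−3·3/8=55/8; d'=(-34−3·-1/4)/(55/8)=-266/55
row 3: denom=8−1·8/55=432/55; d'=(40−1·-266/55)/(432/55)=137/24
row 4: denom=12−3·55/144=521/48; d'=(-8−3·137/24)/(521/48)=-1206/521
back: M4=-1206/521
back: M3=137/24−55/144·-1206/521=10304/1563
back: M2=-266/55−8/55·10304/1563=-9058/1563
back: M1=-1/4−3/8·-9058/1563=1002/521
M: M0=0, M1=1002/521, M2=-9058/1563, M3=10304/1563, M4=-1206/521, M5=0
seg 0: a=-2, c=M0/2=0, d=(M1−M0)/(6·1)=167/521, b=Δ0−h0·(2M0+M1)/6=354/521
seg 1: a=-1, c=M1/2=501/521, d=(M2−M1)/(6·3)=-6032/14067, b=Δ1−h1·(2M1+M2)/6=855/521
seg 2: a=1, c=M2/2=-4529/1563, d=(M3−M2)/(6·1)=3227/1563, b=Δ2−h2·(2M2+M3)/6=-2171/521
seg 3: a=-4, c=M3/2=5152/1563, d=(M4−M3)/(6·3)=-6961/14067, b=Δ3−h3·(2M3+M4)/6=-5890/1563
seg 4: a=1, c=M4/2=-603/521, d=(M5−M4)/(6·3)=67/521, b=Δ4−h4·(2M4+M5)/6=4139/1563
t_q=1/4 → seg 0, τ=1/4; S=-2+354/521·τ+0·τ²+167/521·τ³=-60857/33344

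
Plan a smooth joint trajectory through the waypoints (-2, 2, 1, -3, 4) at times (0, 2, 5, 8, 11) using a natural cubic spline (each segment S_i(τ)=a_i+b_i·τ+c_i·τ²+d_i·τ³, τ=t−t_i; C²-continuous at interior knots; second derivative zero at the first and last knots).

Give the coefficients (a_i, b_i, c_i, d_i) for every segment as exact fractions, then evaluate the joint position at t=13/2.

  seg 0: a=-2 b=496/207 c=0 d=-41/414
  seg 1: a=2 b=250/207 c=-41/69 d=50/1863
  seg 2: a=1 b=-338/207 c=-73/207 d=281/1863
  seg 3: a=-3 b=67/207 c=208/207 d=-208/1863
S(13/2) = -319/184

Δ: Δ0=2, Δ1=-1/3, Δ2=-4/3, Δ3=7/3
row 1: diag=10, rhs=-14; c'=3/10, d'=-7/5
row 2: denom=12−3·3/10=111/10; d'=(-6−3·-7/5)/(111/10)=-6/37
row 3: denom=12−3·10/37=414/37; d'=(22−3·-6/37)/(414/37)=416/207
back: M3=416/207
back: M2=-6/37−10/37·416/207=-146/207
back: M1=-7/5−3/10·-146/207=-82/69
M: M0=0, M1=-82/69, M2=-146/207, M3=416/207, M4=0
seg 0: a=-2, c=M0/2=0, d=(M1−M0)/(6·2)=-41/414, b=Δ0−h0·(2M0+M1)/6=496/207
seg 1: a=2, c=M1/2=-41/69, d=(M2−M1)/(6·3)=50/1863, b=Δ1−h1·(2M1+M2)/6=250/207
seg 2: a=1, c=M2/2=-73/207, d=(M3−M2)/(6·3)=281/1863, b=Δ2−h2·(2M2+M3)/6=-338/207
seg 3: a=-3, c=M3/2=208/207, d=(M4−M3)/(6·3)=-208/1863, b=Δ3−h3·(2M3+M4)/6=67/207
t_q=13/2 → seg 2, τ=3/2; S=1+-338/207·τ+-73/207·τ²+281/1863·τ³=-319/184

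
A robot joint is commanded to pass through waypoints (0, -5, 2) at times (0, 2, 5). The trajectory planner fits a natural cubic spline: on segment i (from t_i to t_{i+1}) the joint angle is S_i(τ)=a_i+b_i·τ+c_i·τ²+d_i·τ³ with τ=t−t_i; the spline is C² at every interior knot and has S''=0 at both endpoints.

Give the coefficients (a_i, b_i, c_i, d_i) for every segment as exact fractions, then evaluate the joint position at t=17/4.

  seg 0: a=0 b=-52/15 c=0 d=29/120
  seg 1: a=-5 b=-17/30 c=29/20 d=-29/180
S(17/4) = -197/256

Δ: Δ0=-5/2, Δ1=7/3
row 1: diag=10, rhs=29; c'=3/10, d'=29/10
back: M1=29/10
M: M0=0, M1=29/10, M2=0
seg 0: a=0, c=M0/2=0, d=(M1−M0)/(6·2)=29/120, b=Δ0−h0·(2M0+M1)/6=-52/15
seg 1: a=-5, c=M1/2=29/20, d=(M2−M1)/(6·3)=-29/180, b=Δ1−h1·(2M1+M2)/6=-17/30
t_q=17/4 → seg 1, τ=9/4; S=-5+-17/30·τ+29/20·τ²+-29/180·τ³=-197/256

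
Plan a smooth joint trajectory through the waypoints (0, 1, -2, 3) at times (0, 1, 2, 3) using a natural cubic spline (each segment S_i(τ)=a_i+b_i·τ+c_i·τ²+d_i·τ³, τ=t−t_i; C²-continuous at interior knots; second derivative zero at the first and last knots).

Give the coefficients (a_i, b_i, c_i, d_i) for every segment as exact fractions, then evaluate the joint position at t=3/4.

  seg 0: a=0 b=13/5 c=0 d=-8/5
  seg 1: a=1 b=-11/5 c=-24/5 d=4
  seg 2: a=-2 b=1/5 c=36/5 d=-12/5
S(3/4) = 51/40

Δ: Δ0=1, Δ1=-3, Δ2=5
row 1: diag=4, rhs=-24; c'=1/4, d'=-6
row 2: denom=4−1·1/4=15/4; d'=(48−1·-6)/(15/4)=72/5
back: M2=72/5
back: M1=-6−1/4·72/5=-48/5
M: M0=0, M1=-48/5, M2=72/5, M3=0
seg 0: a=0, c=M0/2=0, d=(M1−M0)/(6·1)=-8/5, b=Δ0−h0·(2M0+M1)/6=13/5
seg 1: a=1, c=M1/2=-24/5, d=(M2−M1)/(6·1)=4, b=Δ1−h1·(2M1+M2)/6=-11/5
seg 2: a=-2, c=M2/2=36/5, d=(M3−M2)/(6·1)=-12/5, b=Δ2−h2·(2M2+M3)/6=1/5
t_q=3/4 → seg 0, τ=3/4; S=0+13/5·τ+0·τ²+-8/5·τ³=51/40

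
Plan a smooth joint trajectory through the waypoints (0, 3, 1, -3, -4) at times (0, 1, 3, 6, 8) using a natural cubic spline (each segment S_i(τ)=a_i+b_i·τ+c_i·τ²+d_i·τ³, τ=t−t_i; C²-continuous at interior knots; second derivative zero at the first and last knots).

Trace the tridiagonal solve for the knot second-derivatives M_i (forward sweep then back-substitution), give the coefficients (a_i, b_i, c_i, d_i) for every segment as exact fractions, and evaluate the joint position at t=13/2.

  seg 0: a=0 b=5611/1518 c=0 d=-1057/1518
  seg 1: a=3 b=1220/759 c=-1057/506 d=298/759
  seg 2: a=1 b=-1546/759 c=135/506 d=-49/4554
  seg 3: a=-3 b=-1103/1518 c=43/253 d=-43/1518
S(13/2) = -13457/4048

Δ: Δ0=3, Δ1=-1, Δ2=-4/3, Δ3=-1/2
row 1: diag=6, rhs=-24; c'=1/3, d'=-4
row 2: denom=10−2·1/3=28/3; d'=(-2−2·-4)/(28/3)=9/14
row 3: denom=10−3·9/28=253/28; d'=(5−3·9/14)/(253/28)=86/253
back: M3=86/253
back: M2=9/14−9/28·86/253=135/253
back: M1=-4−1/3·135/253=-1057/253
M: M0=0, M1=-1057/253, M2=135/253, M3=86/253, M4=0
seg 0: a=0, c=M0/2=0, d=(M1−M0)/(6·1)=-1057/1518, b=Δ0−h0·(2M0+M1)/6=5611/1518
seg 1: a=3, c=M1/2=-1057/506, d=(M2−M1)/(6·2)=298/759, b=Δ1−h1·(2M1+M2)/6=1220/759
seg 2: a=1, c=M2/2=135/506, d=(M3−M2)/(6·3)=-49/4554, b=Δ2−h2·(2M2+M3)/6=-1546/759
seg 3: a=-3, c=M3/2=43/253, d=(M4−M3)/(6·2)=-43/1518, b=Δ3−h3·(2M3+M4)/6=-1103/1518
t_q=13/2 → seg 3, τ=1/2; S=-3+-1103/1518·τ+43/253·τ²+-43/1518·τ³=-13457/4048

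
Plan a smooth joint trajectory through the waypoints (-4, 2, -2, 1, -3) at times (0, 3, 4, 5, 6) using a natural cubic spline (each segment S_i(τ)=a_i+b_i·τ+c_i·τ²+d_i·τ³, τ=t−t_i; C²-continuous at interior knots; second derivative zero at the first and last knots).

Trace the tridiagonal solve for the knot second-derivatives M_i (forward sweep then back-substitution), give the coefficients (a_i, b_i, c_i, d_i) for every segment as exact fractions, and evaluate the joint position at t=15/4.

Δ: Δ0=2, Δ1=-4, Δ2=3, Δ3=-4
row 1: diag=8, rhs=-36; c'=1/8, d'=-9/2
row 2: denom=4−1·1/8=31/8; d'=(42−1·-9/2)/(31/8)=12
row 3: denom=4−1·8/31=116/31; d'=(-42−1·12)/(116/31)=-837/58
back: M3=-837/58
back: M2=12−8/31·-837/58=456/29
back: M1=-9/2−1/8·456/29=-375/58
M: M0=0, M1=-375/58, M2=456/29, M3=-837/58, M4=0
seg 0: a=-4, c=M0/2=0, d=(M1−M0)/(6·3)=-125/348, b=Δ0−h0·(2M0+M1)/6=607/116
seg 1: a=2, c=M1/2=-375/116, d=(M2−M1)/(6·1)=429/116, b=Δ1−h1·(2M1+M2)/6=-259/58
seg 2: a=-2, c=M2/2=228/29, d=(M3−M2)/(6·1)=-583/116, b=Δ2−h2·(2M2+M3)/6=19/116
seg 3: a=1, c=M3/2=-837/116, d=(M4−M3)/(6·1)=279/116, b=Δ3−h3·(2M3+M4)/6=47/58
t_q=15/4 → seg 1, τ=3/4; S=2+-259/58·τ+-375/116·τ²+429/116·τ³=-11933/7424

  seg 0: a=-4 b=607/116 c=0 d=-125/348
  seg 1: a=2 b=-259/58 c=-375/116 d=429/116
  seg 2: a=-2 b=19/116 c=228/29 d=-583/116
  seg 3: a=1 b=47/58 c=-837/116 d=279/116
S(15/4) = -11933/7424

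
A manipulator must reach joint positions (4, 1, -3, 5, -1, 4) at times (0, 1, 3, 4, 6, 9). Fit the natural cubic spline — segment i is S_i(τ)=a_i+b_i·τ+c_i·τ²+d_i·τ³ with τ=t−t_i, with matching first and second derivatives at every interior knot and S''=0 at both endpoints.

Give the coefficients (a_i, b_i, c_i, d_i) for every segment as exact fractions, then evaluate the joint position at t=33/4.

Δ: Δ0=-3, Δ1=-2, Δ2=8, Δ3=-3, Δ4=5/3
row 1: diag=6, rhs=6; c'=1/3, d'=1
row 2: denom=6−2·1/3=16/3; d'=(60−2·1)/(16/3)=87/8
row 3: denom=6−1·3/16=93/16; d'=(-66−1·87/8)/(93/16)=-410/31
row 4: denom=10−2·32/93=866/93; d'=(28−2·-410/31)/(866/93)=2532/433
back: M4=2532/433
back: M3=-410/31−32/93·2532/433=-6598/433
back: M2=87/8−3/16·-6598/433=5946/433
back: M1=1−1/3·5946/433=-1549/433
M: M0=0, M1=-1549/433, M2=5946/433, M3=-6598/433, M4=2532/433, M5=0
seg 0: a=4, c=M0/2=0, d=(M1−M0)/(6·1)=-1549/2598, b=Δ0−h0·(2M0+M1)/6=-6245/2598
seg 1: a=1, c=M1/2=-1549/866, d=(M2−M1)/(6·2)=7495/5196, b=Δ1−h1·(2M1+M2)/6=-5446/1299
seg 2: a=-3, c=M2/2=2973/433, d=(M3−M2)/(6·1)=-6272/1299, b=Δ2−h2·(2M2+M3)/6=7745/1299
seg 3: a=5, c=M3/2=-3299/433, d=(M4−M3)/(6·2)=4565/2598, b=Δ3−h3·(2M3+M4)/6=6767/1299
seg 4: a=-1, c=M4/2=1266/433, d=(M5−M4)/(6·3)=-422/1299, b=Δ4−h4·(2M4+M5)/6=-5431/1299
t_q=33/4 → seg 4, τ=9/4; S=-1+-5431/1299·τ+1266/433·τ²+-422/1299·τ³=9619/13856

  seg 0: a=4 b=-6245/2598 c=0 d=-1549/2598
  seg 1: a=1 b=-5446/1299 c=-1549/866 d=7495/5196
  seg 2: a=-3 b=7745/1299 c=2973/433 d=-6272/1299
  seg 3: a=5 b=6767/1299 c=-3299/433 d=4565/2598
  seg 4: a=-1 b=-5431/1299 c=1266/433 d=-422/1299
S(33/4) = 9619/13856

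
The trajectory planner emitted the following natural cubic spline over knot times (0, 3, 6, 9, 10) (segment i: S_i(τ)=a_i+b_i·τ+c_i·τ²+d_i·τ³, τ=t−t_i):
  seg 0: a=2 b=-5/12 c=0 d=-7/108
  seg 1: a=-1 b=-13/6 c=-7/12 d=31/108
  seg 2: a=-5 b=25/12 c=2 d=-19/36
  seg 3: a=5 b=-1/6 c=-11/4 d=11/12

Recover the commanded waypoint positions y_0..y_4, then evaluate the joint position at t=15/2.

y_0=2 y_1=-1 y_2=-5 y_3=5 y_4=3
S(15/2) = 27/32

y_0 = S_0(0) = a_0 = 2
y_1 = S_1(0) = a_1 = -1
y_2 = S_2(0) = a_2 = -5
y_3 = S_3(0) = a_3 = 5
y_4 = S_3(1) = 3
t_q=15/2 is in segment 2 (τ=3/2); S_2(τ)=27/32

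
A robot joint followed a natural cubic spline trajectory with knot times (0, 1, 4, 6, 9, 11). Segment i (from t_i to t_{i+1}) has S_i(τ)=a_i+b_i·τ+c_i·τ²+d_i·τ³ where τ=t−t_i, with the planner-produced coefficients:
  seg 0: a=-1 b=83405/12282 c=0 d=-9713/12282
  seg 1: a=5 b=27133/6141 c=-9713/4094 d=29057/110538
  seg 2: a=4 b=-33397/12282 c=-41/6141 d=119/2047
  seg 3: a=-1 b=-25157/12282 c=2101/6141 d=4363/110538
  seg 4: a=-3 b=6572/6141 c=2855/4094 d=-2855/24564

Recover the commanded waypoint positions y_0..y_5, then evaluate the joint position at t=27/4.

y_0=-1 y_1=5 y_2=4 y_3=-1 y_4=-3 y_5=1
S(27/4) = -609741/262016

y_0 = S_0(0) = a_0 = -1
y_1 = S_1(0) = a_1 = 5
y_2 = S_2(0) = a_2 = 4
y_3 = S_3(0) = a_3 = -1
y_4 = S_4(0) = a_4 = -3
y_5 = S_4(2) = 1
t_q=27/4 is in segment 3 (τ=3/4); S_3(τ)=-609741/262016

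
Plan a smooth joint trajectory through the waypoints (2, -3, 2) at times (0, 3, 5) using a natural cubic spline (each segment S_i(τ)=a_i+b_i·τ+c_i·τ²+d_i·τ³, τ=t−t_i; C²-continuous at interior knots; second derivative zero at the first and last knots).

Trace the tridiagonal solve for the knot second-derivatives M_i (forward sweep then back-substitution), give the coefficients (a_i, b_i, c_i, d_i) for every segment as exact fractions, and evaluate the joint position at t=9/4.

Δ: Δ0=-5/3, Δ1=5/2
row 1: diag=10, rhs=25; c'=1/5, d'=5/2
back: M1=5/2
M: M0=0, M1=5/2, M2=0
seg 0: a=2, c=M0/2=0, d=(M1−M0)/(6·3)=5/36, b=Δ0−h0·(2M0+M1)/6=-35/12
seg 1: a=-3, c=M1/2=5/4, d=(M2−M1)/(6·2)=-5/24, b=Δ1−h1·(2M1+M2)/6=5/6
t_q=9/4 → seg 0, τ=9/4; S=2+-35/12·τ+0·τ²+5/36·τ³=-763/256

  seg 0: a=2 b=-35/12 c=0 d=5/36
  seg 1: a=-3 b=5/6 c=5/4 d=-5/24
S(9/4) = -763/256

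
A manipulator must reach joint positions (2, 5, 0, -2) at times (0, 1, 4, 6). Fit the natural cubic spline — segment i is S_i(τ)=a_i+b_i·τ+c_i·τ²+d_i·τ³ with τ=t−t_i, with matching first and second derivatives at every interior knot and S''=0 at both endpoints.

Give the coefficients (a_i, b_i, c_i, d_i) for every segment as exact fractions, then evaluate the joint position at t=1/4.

  seg 0: a=2 b=785/213 c=0 d=-146/213
  seg 1: a=5 b=347/213 c=-146/71 d=68/213
  seg 2: a=0 b=-445/213 c=58/71 d=-29/213
S(1/4) = 6613/2272

Δ: Δ0=3, Δ1=-5/3, Δ2=-1
row 1: diag=8, rhs=-28; c'=3/8, d'=-7/2
row 2: denom=10−3·3/8=71/8; d'=(4−3·-7/2)/(71/8)=116/71
back: M2=116/71
back: M1=-7/2−3/8·116/71=-292/71
M: M0=0, M1=-292/71, M2=116/71, M3=0
seg 0: a=2, c=M0/2=0, d=(M1−M0)/(6·1)=-146/213, b=Δ0−h0·(2M0+M1)/6=785/213
seg 1: a=5, c=M1/2=-146/71, d=(M2−M1)/(6·3)=68/213, b=Δ1−h1·(2M1+M2)/6=347/213
seg 2: a=0, c=M2/2=58/71, d=(M3−M2)/(6·2)=-29/213, b=Δ2−h2·(2M2+M3)/6=-445/213
t_q=1/4 → seg 0, τ=1/4; S=2+785/213·τ+0·τ²+-146/213·τ³=6613/2272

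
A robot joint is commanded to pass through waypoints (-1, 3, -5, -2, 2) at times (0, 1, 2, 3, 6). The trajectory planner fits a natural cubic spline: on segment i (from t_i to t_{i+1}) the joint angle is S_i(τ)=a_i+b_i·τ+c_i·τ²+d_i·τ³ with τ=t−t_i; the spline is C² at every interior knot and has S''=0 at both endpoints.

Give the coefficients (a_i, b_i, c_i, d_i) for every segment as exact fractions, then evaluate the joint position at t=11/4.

  seg 0: a=-1 b=2777/348 c=0 d=-1385/348
  seg 1: a=3 b=-689/174 c=-1385/116 d=2749/348
  seg 2: a=-5 b=-1441/348 c=341/29 d=-1607/348
  seg 3: a=-2 b=961/174 c=-243/116 d=27/116
S(11/4) = -25535/7424

Δ: Δ0=4, Δ1=-8, Δ2=3, Δ3=4/3
row 1: diag=4, rhs=-72; c'=1/4, d'=-18
row 2: denom=4−1·1/4=15/4; d'=(66−1·-18)/(15/4)=112/5
row 3: denom=8−1·4/15=116/15; d'=(-10−1·112/5)/(116/15)=-243/58
back: M3=-243/58
back: M2=112/5−4/15·-243/58=682/29
back: M1=-18−1/4·682/29=-1385/58
M: M0=0, M1=-1385/58, M2=682/29, M3=-243/58, M4=0
seg 0: a=-1, c=M0/2=0, d=(M1−M0)/(6·1)=-1385/348, b=Δ0−h0·(2M0+M1)/6=2777/348
seg 1: a=3, c=M1/2=-1385/116, d=(M2−M1)/(6·1)=2749/348, b=Δ1−h1·(2M1+M2)/6=-689/174
seg 2: a=-5, c=M2/2=341/29, d=(M3−M2)/(6·1)=-1607/348, b=Δ2−h2·(2M2+M3)/6=-1441/348
seg 3: a=-2, c=M3/2=-243/116, d=(M4−M3)/(6·3)=27/116, b=Δ3−h3·(2M3+M4)/6=961/174
t_q=11/4 → seg 2, τ=3/4; S=-5+-1441/348·τ+341/29·τ²+-1607/348·τ³=-25535/7424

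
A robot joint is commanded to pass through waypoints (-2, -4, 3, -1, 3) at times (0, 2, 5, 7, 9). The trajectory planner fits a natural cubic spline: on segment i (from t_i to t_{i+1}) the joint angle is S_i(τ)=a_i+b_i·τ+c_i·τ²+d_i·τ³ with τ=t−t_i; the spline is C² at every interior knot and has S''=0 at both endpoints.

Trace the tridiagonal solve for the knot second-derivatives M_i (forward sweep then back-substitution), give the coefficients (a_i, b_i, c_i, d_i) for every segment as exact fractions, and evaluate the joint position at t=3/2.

  seg 0: a=-2 b=-272/129 c=0 d=143/516
  seg 1: a=-4 b=157/129 c=143/86 d=-37/86
  seg 2: a=3 b=-109/258 c=-95/43 d=733/1032
  seg 3: a=-1 b=-95/129 c=353/172 d=-353/1032
S(3/2) = -5817/1376

Δ: Δ0=-1, Δ1=7/3, Δ2=-2, Δ3=2
row 1: diag=10, rhs=20; c'=3/10, d'=2
row 2: denom=10−3·3/10=91/10; d'=(-26−3·2)/(91/10)=-320/91
row 3: denom=8−2·20/91=688/91; d'=(24−2·-320/91)/(688/91)=353/86
back: M3=353/86
back: M2=-320/91−20/91·353/86=-190/43
back: M1=2−3/10·-190/43=143/43
M: M0=0, M1=143/43, M2=-190/43, M3=353/86, M4=0
seg 0: a=-2, c=M0/2=0, d=(M1−M0)/(6·2)=143/516, b=Δ0−h0·(2M0+M1)/6=-272/129
seg 1: a=-4, c=M1/2=143/86, d=(M2−M1)/(6·3)=-37/86, b=Δ1−h1·(2M1+M2)/6=157/129
seg 2: a=3, c=M2/2=-95/43, d=(M3−M2)/(6·2)=733/1032, b=Δ2−h2·(2M2+M3)/6=-109/258
seg 3: a=-1, c=M3/2=353/172, d=(M4−M3)/(6·2)=-353/1032, b=Δ3−h3·(2M3+M4)/6=-95/129
t_q=3/2 → seg 0, τ=3/2; S=-2+-272/129·τ+0·τ²+143/516·τ³=-5817/1376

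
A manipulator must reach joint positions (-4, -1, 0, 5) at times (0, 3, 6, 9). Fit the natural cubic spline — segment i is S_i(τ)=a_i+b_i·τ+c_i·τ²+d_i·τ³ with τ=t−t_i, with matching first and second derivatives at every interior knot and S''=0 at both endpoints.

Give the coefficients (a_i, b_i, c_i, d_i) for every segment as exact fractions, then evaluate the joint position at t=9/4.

Δ: Δ0=1, Δ1=1/3, Δ2=5/3
row 1: diag=12, rhs=-4; c'=1/4, d'=-1/3
row 2: denom=12−3·1/4=45/4; d'=(8−3·-1/3)/(45/4)=4/5
back: M2=4/5
back: M1=-1/3−1/4·4/5=-8/15
M: M0=0, M1=-8/15, M2=4/5, M3=0
seg 0: a=-4, c=M0/2=0, d=(M1−M0)/(6·3)=-4/135, b=Δ0−h0·(2M0+M1)/6=19/15
seg 1: a=-1, c=M1/2=-4/15, d=(M2−M1)/(6·3)=2/27, b=Δ1−h1·(2M1+M2)/6=7/15
seg 2: a=0, c=M2/2=2/5, d=(M3−M2)/(6·3)=-2/45, b=Δ2−h2·(2M2+M3)/6=13/15
t_q=9/4 → seg 0, τ=9/4; S=-4+19/15·τ+0·τ²+-4/135·τ³=-119/80

  seg 0: a=-4 b=19/15 c=0 d=-4/135
  seg 1: a=-1 b=7/15 c=-4/15 d=2/27
  seg 2: a=0 b=13/15 c=2/5 d=-2/45
S(9/4) = -119/80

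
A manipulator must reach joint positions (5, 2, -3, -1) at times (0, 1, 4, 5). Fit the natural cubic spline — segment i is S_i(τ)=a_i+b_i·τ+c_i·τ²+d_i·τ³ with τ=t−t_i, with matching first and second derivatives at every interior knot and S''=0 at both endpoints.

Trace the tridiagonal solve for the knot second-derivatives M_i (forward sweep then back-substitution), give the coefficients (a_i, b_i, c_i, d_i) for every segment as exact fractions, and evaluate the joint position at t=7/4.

Δ: Δ0=-3, Δ1=-5/3, Δ2=2
row 1: diag=8, rhs=8; c'=3/8, d'=1
row 2: denom=8−3·3/8=55/8; d'=(22−3·1)/(55/8)=152/55
back: M2=152/55
back: M1=1−3/8·152/55=-2/55
M: M0=0, M1=-2/55, M2=152/55, M3=0
seg 0: a=5, c=M0/2=0, d=(M1−M0)/(6·1)=-1/165, b=Δ0−h0·(2M0+M1)/6=-494/165
seg 1: a=2, c=M1/2=-1/55, d=(M2−M1)/(6·3)=7/45, b=Δ1−h1·(2M1+M2)/6=-497/165
seg 2: a=-3, c=M2/2=76/55, d=(M3−M2)/(6·1)=-76/165, b=Δ2−h2·(2M2+M3)/6=178/165
t_q=7/4 → seg 1, τ=3/4; S=2+-497/165·τ+-1/55·τ²+7/45·τ³=-717/3520

  seg 0: a=5 b=-494/165 c=0 d=-1/165
  seg 1: a=2 b=-497/165 c=-1/55 d=7/45
  seg 2: a=-3 b=178/165 c=76/55 d=-76/165
S(7/4) = -717/3520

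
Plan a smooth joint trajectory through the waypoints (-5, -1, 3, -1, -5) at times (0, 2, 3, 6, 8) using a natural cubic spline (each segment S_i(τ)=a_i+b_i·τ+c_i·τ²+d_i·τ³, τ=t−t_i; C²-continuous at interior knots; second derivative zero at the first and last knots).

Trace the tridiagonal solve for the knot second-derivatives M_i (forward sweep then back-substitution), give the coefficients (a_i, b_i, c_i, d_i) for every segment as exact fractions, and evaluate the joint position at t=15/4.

Δ: Δ0=2, Δ1=4, Δ2=-4/3, Δ3=-2
row 1: diag=6, rhs=12; c'=1/6, d'=2
row 2: denom=8−1·1/6=47/6; d'=(-32−1·2)/(47/6)=-204/47
row 3: denom=10−3·18/47=416/47; d'=(-4−3·-204/47)/(416/47)=53/52
back: M3=53/52
back: M2=-204/47−18/47·53/52=-123/26
back: M1=2−1/6·-123/26=145/52
M: M0=0, M1=145/52, M2=-123/26, M3=53/52, M4=0
seg 0: a=-5, c=M0/2=0, d=(M1−M0)/(6·2)=145/624, b=Δ0−h0·(2M0+M1)/6=167/156
seg 1: a=-1, c=M1/2=145/104, d=(M2−M1)/(6·1)=-391/312, b=Δ1−h1·(2M1+M2)/6=301/78
seg 2: a=3, c=M2/2=-123/52, d=(M3−M2)/(6·3)=23/72, b=Δ2−h2·(2M2+M3)/6=901/312
seg 3: a=-1, c=M3/2=53/104, d=(M4−M3)/(6·2)=-53/624, b=Δ3−h3·(2M3+M4)/6=-209/78
t_q=15/4 → seg 2, τ=3/4; S=3+901/312·τ+-123/52·τ²+23/72·τ³=26425/6656

  seg 0: a=-5 b=167/156 c=0 d=145/624
  seg 1: a=-1 b=301/78 c=145/104 d=-391/312
  seg 2: a=3 b=901/312 c=-123/52 d=23/72
  seg 3: a=-1 b=-209/78 c=53/104 d=-53/624
S(15/4) = 26425/6656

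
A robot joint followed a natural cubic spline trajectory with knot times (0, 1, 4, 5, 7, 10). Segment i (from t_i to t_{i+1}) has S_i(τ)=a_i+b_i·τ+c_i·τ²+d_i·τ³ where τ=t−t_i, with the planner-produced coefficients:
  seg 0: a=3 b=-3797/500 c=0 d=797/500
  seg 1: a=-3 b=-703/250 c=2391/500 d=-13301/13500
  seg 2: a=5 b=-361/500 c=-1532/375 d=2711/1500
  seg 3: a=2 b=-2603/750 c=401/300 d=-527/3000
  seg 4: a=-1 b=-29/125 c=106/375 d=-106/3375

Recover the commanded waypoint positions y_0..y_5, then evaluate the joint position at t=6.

y_0=3 y_1=-3 y_2=5 y_3=2 y_4=-1 y_5=0
S(6) = -929/3000

y_0 = S_0(0) = a_0 = 3
y_1 = S_1(0) = a_1 = -3
y_2 = S_2(0) = a_2 = 5
y_3 = S_3(0) = a_3 = 2
y_4 = S_4(0) = a_4 = -1
y_5 = S_4(3) = 0
t_q=6 is in segment 3 (τ=1); S_3(τ)=-929/3000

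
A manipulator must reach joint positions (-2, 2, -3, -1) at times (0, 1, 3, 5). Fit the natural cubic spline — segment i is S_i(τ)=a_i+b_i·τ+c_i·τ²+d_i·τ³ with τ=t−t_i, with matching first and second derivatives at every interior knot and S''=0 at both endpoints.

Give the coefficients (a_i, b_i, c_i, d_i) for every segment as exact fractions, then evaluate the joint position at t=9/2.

Δ: Δ0=4, Δ1=-5/2, Δ2=1
row 1: diag=6, rhs=-39; c'=1/3, d'=-13/2
row 2: denom=8−2·1/3=22/3; d'=(21−2·-13/2)/(22/3)=51/11
back: M2=51/11
back: M1=-13/2−1/3·51/11=-177/22
M: M0=0, M1=-177/22, M2=51/11, M3=0
seg 0: a=-2, c=M0/2=0, d=(M1−M0)/(6·1)=-59/44, b=Δ0−h0·(2M0+M1)/6=235/44
seg 1: a=2, c=M1/2=-177/44, d=(M2−M1)/(6·2)=93/88, b=Δ1−h1·(2M1+M2)/6=29/22
seg 2: a=-3, c=M2/2=51/22, d=(M3−M2)/(6·2)=-17/44, b=Δ2−h2·(2M2+M3)/6=-23/11
t_q=9/2 → seg 2, τ=3/2; S=-3+-23/11·τ+51/22·τ²+-17/44·τ³=-783/352

  seg 0: a=-2 b=235/44 c=0 d=-59/44
  seg 1: a=2 b=29/22 c=-177/44 d=93/88
  seg 2: a=-3 b=-23/11 c=51/22 d=-17/44
S(9/2) = -783/352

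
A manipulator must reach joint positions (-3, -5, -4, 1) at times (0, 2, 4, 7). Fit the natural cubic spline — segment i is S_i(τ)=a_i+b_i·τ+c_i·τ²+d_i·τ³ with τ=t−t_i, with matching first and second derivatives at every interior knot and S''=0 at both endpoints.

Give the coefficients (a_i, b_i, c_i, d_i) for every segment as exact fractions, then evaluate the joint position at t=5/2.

Δ: Δ0=-1, Δ1=1/2, Δ2=5/3
row 1: diag=8, rhs=9; c'=1/4, d'=9/8
row 2: denom=10−2·1/4=19/2; d'=(7−2·9/8)/(19/2)=1/2
back: M2=1/2
back: M1=9/8−1/4·1/2=1
M: M0=0, M1=1, M2=1/2, M3=0
seg 0: a=-3, c=M0/2=0, d=(M1−M0)/(6·2)=1/12, b=Δ0−h0·(2M0+M1)/6=-4/3
seg 1: a=-5, c=M1/2=1/2, d=(M2−M1)/(6·2)=-1/24, b=Δ1−h1·(2M1+M2)/6=-1/3
seg 2: a=-4, c=M2/2=1/4, d=(M3−M2)/(6·3)=-1/36, b=Δ2−h2·(2M2+M3)/6=7/6
t_q=5/2 → seg 1, τ=1/2; S=-5+-1/3·τ+1/2·τ²+-1/24·τ³=-323/64

  seg 0: a=-3 b=-4/3 c=0 d=1/12
  seg 1: a=-5 b=-1/3 c=1/2 d=-1/24
  seg 2: a=-4 b=7/6 c=1/4 d=-1/36
S(5/2) = -323/64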